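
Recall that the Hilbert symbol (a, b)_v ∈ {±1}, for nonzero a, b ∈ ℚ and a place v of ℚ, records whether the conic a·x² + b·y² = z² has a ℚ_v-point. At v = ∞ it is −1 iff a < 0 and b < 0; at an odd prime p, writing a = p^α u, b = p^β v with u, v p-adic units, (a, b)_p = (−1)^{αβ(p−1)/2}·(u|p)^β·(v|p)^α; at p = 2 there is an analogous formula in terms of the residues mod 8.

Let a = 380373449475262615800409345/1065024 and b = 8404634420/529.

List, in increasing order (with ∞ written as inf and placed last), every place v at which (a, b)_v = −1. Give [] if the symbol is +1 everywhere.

[7, 29]

(a, b) ≡ (250705, 8645) mod (ℚ^×)²; places V = {2, 3, 5, 7, 13, 17, 19, 23, 29, 43, 47, ∞}.
(a,b)_∞: sgn(250705)=+, sgn(8645)=+, so +1.
(a,b)_29: α=5, u≡8; β=2, v≡19 (mod 29); (8|29)=-1, (19|29)=-1; sign (−1)^0·-1^2·-1^5 = -1.
(a,b)_2: α=-6, β=2; u≡1, v≡5 (mod 8); ε(u)ε(v)=0·0, αω(v)=-6·1, βω(u)=2·0; sum ≡ 0  ⇒  +1.
(a,b)_19: α=1, u≡6; β=1, v≡14 (mod 19); (6|19)=+1, (14|19)=-1; sign (−1)^1·+1^1·-1^1 = +1.
(a,b)_3: α=-2, u≡1; β=0, v≡2 (mod 3); (1|3)=+1, (2|3)=-1; sign (−1)^0·+1^0·-1^-2 = +1.
(a,b)_17: α=2, u≡10; β=2, v≡8 (mod 17); (10|17)=-1, (8|17)=+1; sign (−1)^0·-1^2·+1^2 = +1.
(a,b)_43: α=-2, u≡9; β=0, v≡8 (mod 43); (9|43)=+1, (8|43)=-1; sign (−1)^0·+1^0·-1^-2 = +1.
(a,b)_5: α=1, u≡1; β=1, v≡1 (mod 5); (1|5)=+1, (1|5)=+1; sign (−1)^0·+1^1·+1^1 = +1.
(a,b)_47: α=2, u≡4; β=0, v≡35 (mod 47); (4|47)=+1, (35|47)=-1; sign (−1)^0·+1^0·-1^2 = +1.
(a,b)_13: α=5, u≡11; β=1, v≡11 (mod 13); (11|13)=-1, (11|13)=-1; sign (−1)^0·-1^1·-1^5 = +1.
(a,b)_23: α=0, u≡20; β=-2, v≡19 (mod 23); (20|23)=-1, (19|23)=-1; sign (−1)^0·-1^-2·-1^0 = +1.
(a,b)_7: α=7, u≡5; β=1, v≡6 (mod 7); (5|7)=-1, (6|7)=-1; sign (−1)^1·-1^1·-1^7 = -1.
|Ram(250705, 8645)| = 2, even; anisotropic at {7, 29}.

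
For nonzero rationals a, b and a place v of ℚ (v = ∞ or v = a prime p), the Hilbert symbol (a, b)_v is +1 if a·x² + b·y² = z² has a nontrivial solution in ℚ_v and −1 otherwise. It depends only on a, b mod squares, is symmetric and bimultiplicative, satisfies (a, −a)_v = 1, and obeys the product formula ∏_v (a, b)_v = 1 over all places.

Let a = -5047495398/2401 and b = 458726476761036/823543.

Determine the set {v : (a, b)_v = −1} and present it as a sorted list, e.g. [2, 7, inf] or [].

(a, b) ≡ (-22, 357) mod (ℚ^×)²; places V = {2, 3, 7, 11, 17, ∞}.
(a,b)_11: α=3, u≡1; β=4, v≡5 (mod 11); (1|11)=+1, (5|11)=+1; sign (−1)^0·+1^4·+1^3 = +1.
(a,b)_7: α=-4, u≡6; β=-7, v≡1 (mod 7); (6|7)=-1, (1|7)=+1; sign (−1)^0·-1^-7·+1^-4 = -1.
(a,b)_17: α=2, u≡11; β=3, v≡16 (mod 17); (11|17)=-1, (16|17)=+1; sign (−1)^0·-1^3·+1^2 = -1.
(a,b)_∞: sgn(-22)=−, sgn(357)=+, so +1.
(a,b)_2: α=1, β=2; u≡5, v≡5 (mod 8); ε(u)ε(v)=0·0, αω(v)=1·1, βω(u)=2·1; sum ≡ 1  ⇒  -1.
(a,b)_3: α=8, u≡2; β=13, v≡2 (mod 3); (2|3)=-1, (2|3)=-1; sign (−1)^0·-1^13·-1^8 = -1.
(-22, 357 / ℚ) ramifies at {2, 3, 7, 17}: a division algebra.

[2, 3, 7, 17]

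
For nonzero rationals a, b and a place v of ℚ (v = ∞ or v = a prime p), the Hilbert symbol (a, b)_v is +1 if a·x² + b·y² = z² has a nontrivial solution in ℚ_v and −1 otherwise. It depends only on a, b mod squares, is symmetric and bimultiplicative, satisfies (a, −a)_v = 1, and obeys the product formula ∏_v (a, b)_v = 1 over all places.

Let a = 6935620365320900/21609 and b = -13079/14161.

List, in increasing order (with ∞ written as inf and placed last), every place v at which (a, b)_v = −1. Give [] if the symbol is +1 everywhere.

[29, 31]

(a, b) ≡ (405449, -13079) mod (ℚ^×)²; places V = {2, 3, 5, 7, 11, 17, 29, 31, 41, ∞}.
(a,b)_11: α=3, u≡4; β=1, v≡8 (mod 11); (4|11)=+1, (8|11)=-1; sign (−1)^1·+1^1·-1^3 = +1.
(a,b)_29: α=3, u≡2; β=1, v≡24 (mod 29); (2|29)=-1, (24|29)=+1; sign (−1)^0·-1^1·+1^3 = -1.
(a,b)_31: α=1, u≡14; β=0, v≡15 (mod 31); (14|31)=+1, (15|31)=-1; sign (−1)^0·+1^0·-1^1 = -1.
(a,b)_41: α=3, u≡10; β=1, v≡39 (mod 41); (10|41)=+1, (39|41)=+1; sign (−1)^0·+1^1·+1^3 = +1.
(a,b)_3: α=-2, u≡2; β=0, v≡1 (mod 3); (2|3)=-1, (1|3)=+1; sign (−1)^0·-1^0·+1^-2 = +1.
(a,b)_7: α=-4, u≡4; β=-2, v≡2 (mod 7); (4|7)=+1, (2|7)=+1; sign (−1)^0·+1^-2·+1^-4 = +1.
(a,b)_∞: sgn(405449)=+, sgn(-13079)=−, so +1.
(a,b)_2: α=2, β=0; u≡1, v≡1 (mod 8); ε(u)ε(v)=0·0, αω(v)=2·0, βω(u)=0·0; sum ≡ 0  ⇒  +1.
(a,b)_17: α=0, u≡2; β=-2, v≡3 (mod 17); (2|17)=+1, (3|17)=-1; sign (−1)^0·+1^-2·-1^0 = +1.
(a,b)_5: α=2, u≡4; β=0, v≡1 (mod 5); (4|5)=+1, (1|5)=+1; sign (−1)^0·+1^0·+1^2 = +1.
(405449, -13079 / ℚ) ramifies at {29, 31}: a division algebra.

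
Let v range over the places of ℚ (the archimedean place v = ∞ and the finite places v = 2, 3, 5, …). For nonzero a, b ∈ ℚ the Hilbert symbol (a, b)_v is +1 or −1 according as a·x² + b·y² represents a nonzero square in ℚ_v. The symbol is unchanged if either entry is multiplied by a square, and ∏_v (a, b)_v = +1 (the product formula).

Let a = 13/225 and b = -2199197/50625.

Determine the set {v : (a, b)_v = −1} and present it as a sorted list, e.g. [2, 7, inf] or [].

Mod squares: a ≡ 13, b ≡ -77. Check v ∈ {∞, 2, 3, 5, 7, 11, 13}.
v=3: a=3^-2·(≡1), b=3^-4·(≡1) mod 3; (1|3)=+1, (1|3)=+1; (−1)^{-2·-4·1}·(+1)^-4·(+1)^-2 = +1.
v=7: a=7^0·(≡6), b=7^1·(≡3) mod 7; (6|7)=-1, (3|7)=-1; (−1)^{0·1·3}·(-1)^1·(-1)^0 = -1.
v=13: a=13^1·(≡10), b=13^4·(≡9) mod 13; (10|13)=+1, (9|13)=+1; (−1)^{1·4·6}·(+1)^4·(+1)^1 = +1.
v=∞: 13 > 0 and -77 < 0  ⇒  (a,b)_∞ = +1.
v=11: a=11^0·(≡7), b=11^1·(≡3) mod 11; (7|11)=-1, (3|11)=+1; (−1)^{0·1·5}·(-1)^1·(+1)^0 = -1.
v=2: v_2(a)=0, v_2(b)=0; units ≡ 5, 3 (mod 8); ε·ε+αω+βω = 0·1+0·1+0·1 ≡ 0  ⇒  (a,b)_2 = +1.
v=5: a=5^-2·(≡2), b=5^-4·(≡3) mod 5; (2|5)=-1, (3|5)=-1; (−1)^{-2·-4·2}·(-1)^-4·(-1)^-2 = +1.
(13, -77 / ℚ) ramifies at {7, 11}: a division algebra.

[7, 11]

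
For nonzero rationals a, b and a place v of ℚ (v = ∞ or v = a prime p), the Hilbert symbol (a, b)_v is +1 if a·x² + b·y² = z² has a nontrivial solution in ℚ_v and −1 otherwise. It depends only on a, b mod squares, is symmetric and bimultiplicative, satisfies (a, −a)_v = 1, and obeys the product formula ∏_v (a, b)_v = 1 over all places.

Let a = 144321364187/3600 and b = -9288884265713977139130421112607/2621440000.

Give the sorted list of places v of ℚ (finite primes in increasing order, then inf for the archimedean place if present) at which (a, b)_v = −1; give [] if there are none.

(a, b) ≡ (84227, -110143) mod (ℚ^×)²; places V = {2, 3, 5, 7, 11, 13, 17, 19, 31, ∞}.
(a,b)_19: α=1, u≡9; β=1, v≡16 (mod 19); (9|19)=+1, (16|19)=+1; sign (−1)^1·+1^1·+1^1 = -1.
(a,b)_13: α=1, u≡11; β=4, v≡2 (mod 13); (11|13)=-1, (2|13)=-1; sign (−1)^0·-1^4·-1^1 = -1.
(a,b)_∞: sgn(84227)=+, sgn(-110143)=−, so +1.
(a,b)_31: α=1, u≡28; β=5, v≡26 (mod 31); (28|31)=+1, (26|31)=-1; sign (−1)^1·+1^5·-1^1 = +1.
(a,b)_5: α=-2, u≡3; β=-4, v≡2 (mod 5); (3|5)=-1, (2|5)=-1; sign (−1)^0·-1^-4·-1^-2 = +1.
(a,b)_3: α=-2, u≡2; β=2, v≡2 (mod 3); (2|3)=-1, (2|3)=-1; sign (−1)^0·-1^2·-1^-2 = +1.
(a,b)_2: α=-4, β=-22; u≡3, v≡1 (mod 8); ε(u)ε(v)=1·0, αω(v)=-4·0, βω(u)=-22·1; sum ≡ 0  ⇒  +1.
(a,b)_7: α=2, u≡6; β=4, v≡2 (mod 7); (6|7)=-1, (2|7)=+1; sign (−1)^0·-1^4·+1^2 = +1.
(a,b)_11: α=3, u≡5; β=7, v≡8 (mod 11); (5|11)=+1, (8|11)=-1; sign (−1)^1·+1^7·-1^3 = +1.
(a,b)_17: α=2, u≡9; β=5, v≡8 (mod 17); (9|17)=+1, (8|17)=+1; sign (−1)^0·+1^5·+1^2 = +1.
Ram(84227, -110143) = {13, 19}; no ℚ_13-point on the conic.

[13, 19]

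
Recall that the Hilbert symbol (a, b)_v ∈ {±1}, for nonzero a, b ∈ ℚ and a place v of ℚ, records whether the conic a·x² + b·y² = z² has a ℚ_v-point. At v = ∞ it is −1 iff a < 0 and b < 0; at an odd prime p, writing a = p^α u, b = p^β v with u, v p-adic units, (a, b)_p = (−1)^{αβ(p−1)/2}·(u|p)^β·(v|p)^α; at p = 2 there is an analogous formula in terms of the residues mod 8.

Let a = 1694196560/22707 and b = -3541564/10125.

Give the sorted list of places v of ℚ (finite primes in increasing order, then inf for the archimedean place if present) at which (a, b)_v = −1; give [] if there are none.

[]

Mod squares: a ≡ 12255, b ≡ -155. Check v ∈ {∞, 2, 3, 5, 7, 13, 19, 23, 29, 31, 43}.
v=5: a=5^1·(≡1), b=5^-3·(≡1) mod 5; (1|5)=+1, (1|5)=+1; (−1)^{1·-3·2}·(+1)^-3·(+1)^1 = +1.
v=23: a=23^2·(≡20), b=23^0·(≡9) mod 23; (20|23)=-1, (9|23)=+1; (−1)^{2·0·11}·(-1)^0·(+1)^2 = +1.
v=19: a=19^1·(≡12), b=19^0·(≡1) mod 19; (12|19)=-1, (1|19)=+1; (−1)^{1·0·9}·(-1)^0·(+1)^1 = +1.
v=∞: 12255 > 0 and -155 < 0  ⇒  (a,b)_∞ = +1.
v=29: a=29^-2·(≡14), b=29^0·(≡8) mod 29; (14|29)=-1, (8|29)=-1; (−1)^{-2·0·14}·(-1)^0·(-1)^-2 = +1.
v=2: v_2(a)=4, v_2(b)=2; units ≡ 7, 5 (mod 8); ε·ε+αω+βω = 1·0+4·1+2·0 ≡ 0  ⇒  (a,b)_2 = +1.
v=7: a=7^2·(≡3), b=7^0·(≡3) mod 7; (3|7)=-1, (3|7)=-1; (−1)^{2·0·3}·(-1)^0·(-1)^2 = +1.
v=13: a=13^0·(≡12), b=13^4·(≡10) mod 13; (12|13)=+1, (10|13)=+1; (−1)^{0·4·6}·(+1)^4·(+1)^0 = +1.
v=31: a=31^0·(≡4), b=31^1·(≡24) mod 31; (4|31)=+1, (24|31)=-1; (−1)^{0·1·15}·(+1)^1·(-1)^0 = +1.
v=43: a=43^1·(≡3), b=43^0·(≡13) mod 43; (3|43)=-1, (13|43)=+1; (−1)^{1·0·21}·(-1)^0·(+1)^1 = +1.
v=3: a=3^-3·(≡2), b=3^-4·(≡1) mod 3; (2|3)=-1, (1|3)=+1; (−1)^{-3·-4·1}·(-1)^-4·(+1)^-3 = +1.
Ram(a, b) = ∅: the form 12255·x² + -155·y² − z² is isotropic over every ℚ_v, so by Hasse–Minkowski it is isotropic over ℚ.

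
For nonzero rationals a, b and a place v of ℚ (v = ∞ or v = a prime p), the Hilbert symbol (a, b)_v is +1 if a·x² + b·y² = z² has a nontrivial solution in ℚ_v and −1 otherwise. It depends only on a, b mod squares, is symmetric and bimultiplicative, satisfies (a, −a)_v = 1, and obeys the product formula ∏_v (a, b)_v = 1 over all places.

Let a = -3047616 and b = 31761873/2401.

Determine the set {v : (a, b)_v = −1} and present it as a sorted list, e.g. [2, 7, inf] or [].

[11, 23]

Mod squares: a ≡ -5291, b ≡ 3529097. Check v ∈ {∞, 2, 3, 7, 11, 13, 23, 29, 37}.
v=29: a=29^0·(≡23), b=29^1·(≡1) mod 29; (23|29)=+1, (1|29)=+1; (−1)^{0·1·14}·(+1)^1·(+1)^0 = +1.
v=37: a=37^1·(≡31), b=37^1·(≡2) mod 37; (31|37)=-1, (2|37)=-1; (−1)^{1·1·18}·(-1)^1·(-1)^1 = +1.
v=2: v_2(a)=6, v_2(b)=0; units ≡ 5, 1 (mod 8); ε·ε+αω+βω = 0·0+6·0+0·1 ≡ 0  ⇒  (a,b)_2 = +1.
v=3: a=3^2·(≡1), b=3^2·(≡2) mod 3; (1|3)=+1, (2|3)=-1; (−1)^{2·2·1}·(+1)^2·(-1)^2 = +1.
v=23: a=23^0·(≡22), b=23^1·(≡6) mod 23; (22|23)=-1, (6|23)=+1; (−1)^{0·1·11}·(-1)^1·(+1)^0 = -1.
v=∞: -5291 < 0 and 3529097 > 0  ⇒  (a,b)_∞ = +1.
v=7: a=7^0·(≡2), b=7^-4·(≡3) mod 7; (2|7)=+1, (3|7)=-1; (−1)^{0·-4·3}·(+1)^-4·(-1)^0 = +1.
v=11: a=11^1·(≡1), b=11^1·(≡3) mod 11; (1|11)=+1, (3|11)=+1; (−1)^{1·1·5}·(+1)^1·(+1)^1 = -1.
v=13: a=13^1·(≡10), b=13^1·(≡3) mod 13; (10|13)=+1, (3|13)=+1; (−1)^{1·1·6}·(+1)^1·(+1)^1 = +1.
|Ram(-5291, 3529097)| = 2, even; anisotropic at {11, 23}.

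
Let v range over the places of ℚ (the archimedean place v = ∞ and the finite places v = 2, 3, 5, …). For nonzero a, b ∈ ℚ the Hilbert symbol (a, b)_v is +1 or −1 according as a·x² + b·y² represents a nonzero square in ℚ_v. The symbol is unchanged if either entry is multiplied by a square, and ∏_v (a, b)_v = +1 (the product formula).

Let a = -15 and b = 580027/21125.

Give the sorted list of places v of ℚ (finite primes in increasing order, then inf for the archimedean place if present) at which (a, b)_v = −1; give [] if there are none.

(a, b) ≡ (-15, 2900135) mod (ℚ^×)²; places V = {2, 3, 5, 7, 13, 41, 43, 47, ∞}.
(a,b)_3: α=1, u≡1; β=0, v≡2 (mod 3); (1|3)=+1, (2|3)=-1; sign (−1)^0·+1^0·-1^1 = -1.
(a,b)_∞: sgn(-15)=−, sgn(2900135)=+, so +1.
(a,b)_2: α=0, β=0; u≡1, v≡7 (mod 8); ε(u)ε(v)=0·1, αω(v)=0·0, βω(u)=0·0; sum ≡ 0  ⇒  +1.
(a,b)_41: α=0, u≡26; β=1, v≡33 (mod 41); (26|41)=-1, (33|41)=+1; sign (−1)^0·-1^1·+1^0 = -1.
(a,b)_47: α=0, u≡32; β=1, v≡29 (mod 47); (32|47)=+1, (29|47)=-1; sign (−1)^0·+1^1·-1^0 = +1.
(a,b)_13: α=0, u≡11; β=-2, v≡4 (mod 13); (11|13)=-1, (4|13)=+1; sign (−1)^0·-1^-2·+1^0 = +1.
(a,b)_5: α=1, u≡2; β=-3, v≡3 (mod 5); (2|5)=-1, (3|5)=-1; sign (−1)^0·-1^-3·-1^1 = +1.
(a,b)_7: α=0, u≡6; β=1, v≡5 (mod 7); (6|7)=-1, (5|7)=-1; sign (−1)^0·-1^1·-1^0 = -1.
(a,b)_43: α=0, u≡28; β=1, v≡24 (mod 43); (28|43)=-1, (24|43)=+1; sign (−1)^0·-1^1·+1^0 = -1.
(-15, 2900135 / ℚ) ramifies at {3, 7, 41, 43}: a division algebra.

[3, 7, 41, 43]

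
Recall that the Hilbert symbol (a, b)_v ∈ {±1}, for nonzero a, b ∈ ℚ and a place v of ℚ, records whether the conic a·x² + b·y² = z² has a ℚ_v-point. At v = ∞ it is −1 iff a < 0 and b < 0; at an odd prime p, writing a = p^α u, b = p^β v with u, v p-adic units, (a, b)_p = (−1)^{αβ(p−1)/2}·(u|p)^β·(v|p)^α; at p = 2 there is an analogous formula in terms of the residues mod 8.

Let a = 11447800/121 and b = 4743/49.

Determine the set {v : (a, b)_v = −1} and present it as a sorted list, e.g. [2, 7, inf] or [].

[2, 13, 17, 31]

(a, b) ≡ (114478, 527) mod (ℚ^×)²; places V = {2, 3, 5, 7, 11, 13, 17, 31, 37, ∞}.
(a,b)_11: α=-2, u≡1; β=0, v≡7 (mod 11); (1|11)=+1, (7|11)=-1; sign (−1)^0·+1^0·-1^-2 = +1.
(a,b)_3: α=0, u≡1; β=2, v≡2 (mod 3); (1|3)=+1, (2|3)=-1; sign (−1)^0·+1^2·-1^0 = +1.
(a,b)_∞: sgn(114478)=+, sgn(527)=+, so +1.
(a,b)_37: α=1, u≡8; β=0, v≡16 (mod 37); (8|37)=-1, (16|37)=+1; sign (−1)^0·-1^0·+1^1 = +1.
(a,b)_13: α=1, u≡8; β=0, v≡5 (mod 13); (8|13)=-1, (5|13)=-1; sign (−1)^0·-1^0·-1^1 = -1.
(a,b)_31: α=0, u≡22; β=1, v≡24 (mod 31); (22|31)=-1, (24|31)=-1; sign (−1)^0·-1^1·-1^0 = -1.
(a,b)_2: α=3, β=0; u≡7, v≡7 (mod 8); ε(u)ε(v)=1·1, αω(v)=3·0, βω(u)=0·0; sum ≡ 1  ⇒  -1.
(a,b)_7: α=1, u≡2; β=-2, v≡4 (mod 7); (2|7)=+1, (4|7)=+1; sign (−1)^0·+1^-2·+1^1 = +1.
(a,b)_17: α=1, u≡15; β=1, v≡5 (mod 17); (15|17)=+1, (5|17)=-1; sign (−1)^0·+1^1·-1^1 = -1.
(a,b)_5: α=2, u≡2; β=0, v≡2 (mod 5); (2|5)=-1, (2|5)=-1; sign (−1)^0·-1^0·-1^2 = +1.
Ram(114478, 527) = {2, 13, 17, 31}; no ℚ_2-point on the conic.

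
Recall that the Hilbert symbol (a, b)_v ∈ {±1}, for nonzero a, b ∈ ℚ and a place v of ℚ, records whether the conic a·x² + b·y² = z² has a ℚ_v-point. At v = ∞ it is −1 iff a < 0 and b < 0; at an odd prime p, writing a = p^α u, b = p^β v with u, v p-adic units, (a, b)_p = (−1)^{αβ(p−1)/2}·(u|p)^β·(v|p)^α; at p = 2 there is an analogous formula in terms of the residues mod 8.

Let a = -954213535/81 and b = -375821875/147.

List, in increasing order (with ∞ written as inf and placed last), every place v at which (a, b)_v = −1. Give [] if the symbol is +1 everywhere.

(a, b) ≡ (-697015, -2145) mod (ℚ^×)²; places V = {2, 3, 5, 7, 11, 13, 19, 23, 29, 37, ∞}.
(a,b)_2: α=0, β=0; u≡1, v≡7 (mod 8); ε(u)ε(v)=0·1, αω(v)=0·0, βω(u)=0·0; sum ≡ 0  ⇒  +1.
(a,b)_7: α=0, u≡3; β=-2, v≡4 (mod 7); (3|7)=-1, (4|7)=+1; sign (−1)^0·-1^-2·+1^0 = +1.
(a,b)_3: α=-4, u≡2; β=-1, v≡2 (mod 3); (2|3)=-1, (2|3)=-1; sign (−1)^0·-1^-1·-1^-4 = -1.
(a,b)_19: α=1, u≡16; β=0, v≡14 (mod 19); (16|19)=+1, (14|19)=-1; sign (−1)^0·+1^0·-1^1 = -1.
(a,b)_11: α=1, u≡2; β=1, v≡3 (mod 11); (2|11)=-1, (3|11)=+1; sign (−1)^1·-1^1·+1^1 = +1.
(a,b)_5: α=1, u≡3; β=5, v≡1 (mod 5); (3|5)=-1, (1|5)=+1; sign (−1)^0·-1^5·+1^1 = -1.
(a,b)_∞: sgn(-697015)=−, sgn(-2145)=−, so -1.
(a,b)_37: α=2, u≡4; β=0, v≡36 (mod 37); (4|37)=+1, (36|37)=+1; sign (−1)^0·+1^0·+1^2 = +1.
(a,b)_13: α=0, u≡8; β=1, v≡3 (mod 13); (8|13)=-1, (3|13)=+1; sign (−1)^0·-1^1·+1^0 = -1.
(a,b)_29: α=1, u≡23; β=2, v≡22 (mod 29); (23|29)=+1, (22|29)=+1; sign (−1)^0·+1^2·+1^1 = +1.
(a,b)_23: α=1, u≡9; β=0, v≡14 (mod 23); (9|23)=+1, (14|23)=-1; sign (−1)^0·+1^0·-1^1 = -1.
(-697015, -2145 / ℚ) ramifies at {3, 5, 13, 19, 23, ∞}: a division algebra.

[3, 5, 13, 19, 23, inf]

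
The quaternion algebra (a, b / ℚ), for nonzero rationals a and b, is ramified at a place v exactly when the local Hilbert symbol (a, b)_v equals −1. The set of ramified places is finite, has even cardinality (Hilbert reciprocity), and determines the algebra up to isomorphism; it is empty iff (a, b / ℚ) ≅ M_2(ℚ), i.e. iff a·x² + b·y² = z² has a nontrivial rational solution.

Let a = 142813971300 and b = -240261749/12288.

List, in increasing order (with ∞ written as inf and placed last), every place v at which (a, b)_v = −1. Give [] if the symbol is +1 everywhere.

Mod squares: a ≡ 2699697, b ≡ -27807. Check v ∈ {∞, 2, 3, 5, 7, 11, 13, 23, 29, 31}.
v=13: a=13^1·(≡8), b=13^1·(≡8) mod 13; (8|13)=-1, (8|13)=-1; (−1)^{1·1·6}·(-1)^1·(-1)^1 = +1.
v=23: a=23^2·(≡1), b=23^3·(≡17) mod 23; (1|23)=+1, (17|23)=-1; (−1)^{2·3·11}·(+1)^3·(-1)^2 = +1.
v=11: a=11^1·(≡6), b=11^0·(≡9) mod 11; (6|11)=-1, (9|11)=+1; (−1)^{1·0·5}·(-1)^0·(+1)^1 = +1.
v=7: a=7^1·(≡6), b=7^2·(≡1) mod 7; (6|7)=-1, (1|7)=+1; (−1)^{1·2·3}·(-1)^2·(+1)^1 = +1.
v=5: a=5^2·(≡2), b=5^0·(≡2) mod 5; (2|5)=-1, (2|5)=-1; (−1)^{2·0·2}·(-1)^0·(-1)^2 = +1.
v=2: v_2(a)=2, v_2(b)=-12; units ≡ 1, 1 (mod 8); ε·ε+αω+βω = 0·0+2·0+-12·0 ≡ 0  ⇒  (a,b)_2 = +1.
v=31: a=31^1·(≡19), b=31^1·(≡2) mod 31; (19|31)=+1, (2|31)=+1; (−1)^{1·1·15}·(+1)^1·(+1)^1 = -1.
v=∞: 2699697 > 0 and -27807 < 0  ⇒  (a,b)_∞ = +1.
v=3: a=3^1·(≡1), b=3^-1·(≡1) mod 3; (1|3)=+1, (1|3)=+1; (−1)^{1·-1·1}·(+1)^-1·(+1)^1 = -1.
v=29: a=29^1·(≡12), b=29^0·(≡25) mod 29; (12|29)=-1, (25|29)=+1; (−1)^{1·0·14}·(-1)^0·(+1)^1 = +1.
|Ram(2699697, -27807)| = 2, even; anisotropic at {3, 31}.

[3, 31]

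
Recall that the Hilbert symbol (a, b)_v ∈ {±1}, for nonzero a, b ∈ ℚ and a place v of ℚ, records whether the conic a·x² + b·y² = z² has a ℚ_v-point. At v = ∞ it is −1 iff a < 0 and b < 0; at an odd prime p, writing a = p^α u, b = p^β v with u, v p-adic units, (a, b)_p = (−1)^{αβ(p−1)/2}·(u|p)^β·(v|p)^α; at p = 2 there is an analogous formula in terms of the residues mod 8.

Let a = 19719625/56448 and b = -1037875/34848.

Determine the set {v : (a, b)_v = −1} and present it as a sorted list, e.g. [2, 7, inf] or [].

[2, 23]

Mod squares: a ≡ 4370, b ≡ -230. Check v ∈ {∞, 2, 3, 5, 7, 11, 19, 23}.
v=∞: 4370 > 0 and -230 < 0  ⇒  (a,b)_∞ = +1.
v=2: v_2(a)=-7, v_2(b)=-5; units ≡ 1, 5 (mod 8); ε·ε+αω+βω = 0·0+-7·1+-5·0 ≡ 1  ⇒  (a,b)_2 = -1.
v=19: a=19^3·(≡13), b=19^2·(≡16) mod 19; (13|19)=-1, (16|19)=+1; (−1)^{3·2·9}·(-1)^2·(+1)^3 = +1.
v=11: a=11^0·(≡5), b=11^-2·(≡4) mod 11; (5|11)=+1, (4|11)=+1; (−1)^{0·-2·5}·(+1)^-2·(+1)^0 = +1.
v=3: a=3^-2·(≡2), b=3^-2·(≡1) mod 3; (2|3)=-1, (1|3)=+1; (−1)^{-2·-2·1}·(-1)^-2·(+1)^-2 = +1.
v=23: a=23^1·(≡16), b=23^1·(≡8) mod 23; (16|23)=+1, (8|23)=+1; (−1)^{1·1·11}·(+1)^1·(+1)^1 = -1.
v=7: a=7^-2·(≡4), b=7^0·(≡4) mod 7; (4|7)=+1, (4|7)=+1; (−1)^{-2·0·3}·(+1)^0·(+1)^-2 = +1.
v=5: a=5^3·(≡4), b=5^3·(≡4) mod 5; (4|5)=+1, (4|5)=+1; (−1)^{3·3·2}·(+1)^3·(+1)^3 = +1.
(4370, -230 / ℚ) ramifies at {2, 23}: a division algebra.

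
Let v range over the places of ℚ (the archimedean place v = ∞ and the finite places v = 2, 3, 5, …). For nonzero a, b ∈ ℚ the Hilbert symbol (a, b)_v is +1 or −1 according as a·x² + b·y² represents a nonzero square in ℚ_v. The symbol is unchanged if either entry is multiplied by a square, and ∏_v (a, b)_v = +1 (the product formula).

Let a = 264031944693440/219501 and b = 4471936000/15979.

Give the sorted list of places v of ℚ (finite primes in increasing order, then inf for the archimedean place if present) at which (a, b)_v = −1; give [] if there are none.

[2, 11, 17, 31]

Mod squares: a ≡ 15970735, b ≡ 67735. Check v ∈ {∞, 2, 3, 5, 7, 11, 17, 19, 23, 29, 31}.
v=23: a=23^2·(≡3), b=23^1·(≡3) mod 23; (3|23)=+1, (3|23)=+1; (−1)^{2·1·11}·(+1)^1·(+1)^2 = +1.
v=17: a=17^3·(≡9), b=17^0·(≡3) mod 17; (9|17)=+1, (3|17)=-1; (−1)^{3·0·8}·(+1)^0·(-1)^3 = -1.
v=2: v_2(a)=6, v_2(b)=10; units ≡ 7, 7 (mod 8); ε·ε+αω+βω = 1·1+6·0+10·0 ≡ 1  ⇒  (a,b)_2 = -1.
v=29: a=29^-3·(≡7), b=29^-2·(≡1) mod 29; (7|29)=+1, (1|29)=+1; (−1)^{-3·-2·14}·(+1)^-2·(+1)^-3 = +1.
v=3: a=3^-2·(≡1), b=3^0·(≡1) mod 3; (1|3)=+1, (1|3)=+1; (−1)^{-2·0·1}·(+1)^0·(+1)^-2 = +1.
v=19: a=19^1·(≡1), b=19^-1·(≡10) mod 19; (1|19)=+1, (10|19)=-1; (−1)^{1·-1·9}·(+1)^-1·(-1)^1 = +1.
v=∞: 15970735 > 0 and 67735 > 0  ⇒  (a,b)_∞ = +1.
v=7: a=7^2·(≡2), b=7^2·(≡6) mod 7; (2|7)=+1, (6|7)=-1; (−1)^{2·2·3}·(+1)^2·(-1)^2 = +1.
v=31: a=31^1·(≡11), b=31^1·(≡3) mod 31; (11|31)=-1, (3|31)=-1; (−1)^{1·1·15}·(-1)^1·(-1)^1 = -1.
v=11: a=11^1·(≡8), b=11^0·(≡10) mod 11; (8|11)=-1, (10|11)=-1; (−1)^{1·0·5}·(-1)^0·(-1)^1 = -1.
v=5: a=5^1·(≡3), b=5^3·(≡2) mod 5; (3|5)=-1, (2|5)=-1; (−1)^{1·3·2}·(-1)^3·(-1)^1 = +1.
(15970735, 67735 / ℚ) ramifies at {2, 11, 17, 31}: a division algebra.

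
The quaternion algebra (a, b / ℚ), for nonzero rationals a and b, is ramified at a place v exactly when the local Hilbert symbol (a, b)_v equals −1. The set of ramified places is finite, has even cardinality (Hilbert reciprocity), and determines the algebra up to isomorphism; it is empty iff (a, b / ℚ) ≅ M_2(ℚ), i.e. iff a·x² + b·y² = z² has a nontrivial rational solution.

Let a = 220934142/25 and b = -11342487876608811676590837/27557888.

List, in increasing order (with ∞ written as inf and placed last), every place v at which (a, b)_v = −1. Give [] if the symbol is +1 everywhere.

(a, b) ≡ (78, -14586) mod (ℚ^×)²; places V = {2, 3, 5, 7, 11, 13, 17, 29, ∞}.
(a,b)_29: α=0, u≡24; β=-2, v≡5 (mod 29); (24|29)=+1, (5|29)=+1; sign (−1)^0·+1^-2·+1^0 = +1.
(a,b)_17: α=2, u≡7; β=7, v≡2 (mod 17); (7|17)=-1, (2|17)=+1; sign (−1)^0·-1^7·+1^2 = -1.
(a,b)_11: α=2, u≡4; β=5, v≡1 (mod 11); (4|11)=+1, (1|11)=+1; sign (−1)^0·+1^5·+1^2 = +1.
(a,b)_3: α=5, u≡2; β=13, v≡1 (mod 3); (2|3)=-1, (1|3)=+1; sign (−1)^1·-1^13·+1^5 = +1.
(a,b)_13: α=1, u≡5; β=3, v≡10 (mod 13); (5|13)=-1, (10|13)=+1; sign (−1)^0·-1^3·+1^1 = -1.
(a,b)_7: α=0, u≡4; β=2, v≡4 (mod 7); (4|7)=+1, (4|7)=+1; sign (−1)^0·+1^2·+1^0 = +1.
(a,b)_2: α=1, β=-15; u≡7, v≡3 (mod 8); ε(u)ε(v)=1·1, αω(v)=1·1, βω(u)=-15·0; sum ≡ 0  ⇒  +1.
(a,b)_∞: sgn(78)=+, sgn(-14586)=−, so +1.
(a,b)_5: α=-2, u≡2; β=0, v≡1 (mod 5); (2|5)=-1, (1|5)=+1; sign (−1)^0·-1^0·+1^-2 = +1.
(78, -14586 / ℚ) ramifies at {13, 17}: a division algebra.

[13, 17]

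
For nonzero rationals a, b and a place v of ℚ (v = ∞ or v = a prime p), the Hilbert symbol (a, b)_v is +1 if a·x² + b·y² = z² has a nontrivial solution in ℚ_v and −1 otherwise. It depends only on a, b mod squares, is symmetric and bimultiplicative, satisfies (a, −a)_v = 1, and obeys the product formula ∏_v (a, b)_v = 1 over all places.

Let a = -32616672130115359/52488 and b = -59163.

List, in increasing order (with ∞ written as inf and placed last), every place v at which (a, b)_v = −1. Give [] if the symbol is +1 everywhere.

(a, b) ≡ (-580382, -59163) mod (ℚ^×)²; places V = {2, 3, 11, 13, 17, 23, 31, 37, 41, ∞}.
(a,b)_3: α=-8, u≡1; β=1, v≡1 (mod 3); (1|3)=+1, (1|3)=+1; sign (−1)^0·+1^1·+1^-8 = +1.
(a,b)_13: α=2, u≡1; β=1, v≡12 (mod 13); (1|13)=+1, (12|13)=+1; sign (−1)^0·+1^1·+1^2 = +1.
(a,b)_11: α=1, u≡9; β=0, v≡6 (mod 11); (9|11)=+1, (6|11)=-1; sign (−1)^0·+1^0·-1^1 = -1.
(a,b)_31: α=1, u≡19; β=0, v≡16 (mod 31); (19|31)=+1, (16|31)=+1; sign (−1)^0·+1^0·+1^1 = +1.
(a,b)_37: α=3, u≡31; β=1, v≡29 (mod 37); (31|37)=-1, (29|37)=-1; sign (−1)^0·-1^1·-1^3 = +1.
(a,b)_23: α=1, u≡14; β=0, v≡16 (mod 23); (14|23)=-1, (16|23)=+1; sign (−1)^0·-1^0·+1^1 = +1.
(a,b)_2: α=-3, β=0; u≡1, v≡5 (mod 8); ε(u)ε(v)=0·0, αω(v)=-3·1, βω(u)=0·0; sum ≡ 1  ⇒  -1.
(a,b)_41: α=2, u≡17; β=1, v≡33 (mod 41); (17|41)=-1, (33|41)=+1; sign (−1)^0·-1^1·+1^2 = -1.
(a,b)_∞: sgn(-580382)=−, sgn(-59163)=−, so -1.
(a,b)_17: α=2, u≡15; β=0, v≡14 (mod 17); (15|17)=+1, (14|17)=-1; sign (−1)^0·+1^0·-1^2 = +1.
|Ram(-580382, -59163)| = 4, even; anisotropic at {2, 11, 41, ∞}.

[2, 11, 41, inf]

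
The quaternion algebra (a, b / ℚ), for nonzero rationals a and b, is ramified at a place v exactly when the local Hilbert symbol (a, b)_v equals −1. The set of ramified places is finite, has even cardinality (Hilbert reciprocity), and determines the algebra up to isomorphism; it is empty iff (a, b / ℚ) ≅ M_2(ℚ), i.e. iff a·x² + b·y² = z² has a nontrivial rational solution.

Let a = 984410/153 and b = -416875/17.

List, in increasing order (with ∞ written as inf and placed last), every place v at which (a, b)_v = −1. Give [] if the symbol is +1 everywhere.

[2, 29]

Mod squares: a ≡ 6970, b ≡ -11339. Check v ∈ {∞, 2, 3, 5, 7, 17, 23, 29, 41}.
v=29: a=29^0·(≡26), b=29^1·(≡21) mod 29; (26|29)=-1, (21|29)=-1; (−1)^{0·1·14}·(-1)^1·(-1)^0 = -1.
v=5: a=5^1·(≡4), b=5^4·(≡4) mod 5; (4|5)=+1, (4|5)=+1; (−1)^{1·4·2}·(+1)^4·(+1)^1 = +1.
v=41: a=41^1·(≡35), b=41^0·(≡8) mod 41; (35|41)=-1, (8|41)=+1; (−1)^{1·0·20}·(-1)^0·(+1)^1 = +1.
v=∞: 6970 > 0 and -11339 < 0  ⇒  (a,b)_∞ = +1.
v=23: a=23^0·(≡16), b=23^1·(≡4) mod 23; (16|23)=+1, (4|23)=+1; (−1)^{0·1·11}·(+1)^1·(+1)^0 = +1.
v=7: a=7^4·(≡3), b=7^0·(≡1) mod 7; (3|7)=-1, (1|7)=+1; (−1)^{4·0·3}·(-1)^0·(+1)^4 = +1.
v=3: a=3^-2·(≡1), b=3^0·(≡1) mod 3; (1|3)=+1, (1|3)=+1; (−1)^{-2·0·1}·(+1)^0·(+1)^-2 = +1.
v=17: a=17^-1·(≡16), b=17^-1·(≡16) mod 17; (16|17)=+1, (16|17)=+1; (−1)^{-1·-1·8}·(+1)^-1·(+1)^-1 = +1.
v=2: v_2(a)=1, v_2(b)=0; units ≡ 5, 5 (mod 8); ε·ε+αω+βω = 0·0+1·1+0·1 ≡ 1  ⇒  (a,b)_2 = -1.
(6970, -11339 / ℚ) ramifies at {2, 29}: a division algebra.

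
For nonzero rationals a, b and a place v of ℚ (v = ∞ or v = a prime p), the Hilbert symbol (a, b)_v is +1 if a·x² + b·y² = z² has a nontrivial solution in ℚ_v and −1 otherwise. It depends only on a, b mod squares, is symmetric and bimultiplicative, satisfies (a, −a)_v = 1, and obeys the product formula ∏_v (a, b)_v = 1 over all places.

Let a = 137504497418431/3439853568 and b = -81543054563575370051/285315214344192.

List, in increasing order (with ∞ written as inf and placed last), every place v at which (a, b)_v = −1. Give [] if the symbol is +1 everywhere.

Mod squares: a ≡ 782, b ≡ -22678. Check v ∈ {∞, 2, 3, 11, 13, 17, 23, 29}.
v=23: a=23^1·(≡21), b=23^1·(≡4) mod 23; (21|23)=-1, (4|23)=+1; (−1)^{1·1·11}·(-1)^1·(+1)^1 = +1.
v=∞: 782 > 0 and -22678 < 0  ⇒  (a,b)_∞ = +1.
v=29: a=29^2·(≡28), b=29^3·(≡1) mod 29; (28|29)=+1, (1|29)=+1; (−1)^{2·3·14}·(+1)^3·(+1)^2 = +1.
v=11: a=11^4·(≡5), b=11^6·(≡9) mod 11; (5|11)=+1, (9|11)=+1; (−1)^{4·6·5}·(+1)^6·(+1)^4 = +1.
v=13: a=13^4·(≡5), b=13^6·(≡11) mod 13; (5|13)=-1, (11|13)=-1; (−1)^{4·6·6}·(-1)^6·(-1)^4 = +1.
v=2: v_2(a)=-19, v_2(b)=-29; units ≡ 7, 5 (mod 8); ε·ε+αω+βω = 1·0+-19·1+-29·0 ≡ 1  ⇒  (a,b)_2 = -1.
v=17: a=17^1·(≡10), b=17^1·(≡2) mod 17; (10|17)=-1, (2|17)=+1; (−1)^{1·1·8}·(-1)^1·(+1)^1 = -1.
v=3: a=3^-8·(≡2), b=3^-12·(≡2) mod 3; (2|3)=-1, (2|3)=-1; (−1)^{-8·-12·1}·(-1)^-12·(-1)^-8 = +1.
|Ram(782, -22678)| = 2, even; anisotropic at {2, 17}.

[2, 17]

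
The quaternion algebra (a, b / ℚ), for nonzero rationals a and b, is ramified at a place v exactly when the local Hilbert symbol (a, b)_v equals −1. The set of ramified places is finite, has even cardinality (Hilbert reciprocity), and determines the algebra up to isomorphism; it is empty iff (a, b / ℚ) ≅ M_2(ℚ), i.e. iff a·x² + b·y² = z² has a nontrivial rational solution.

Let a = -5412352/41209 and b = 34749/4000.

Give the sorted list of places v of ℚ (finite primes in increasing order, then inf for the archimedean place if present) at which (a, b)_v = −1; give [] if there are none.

Mod squares: a ≡ -22, b ≡ 4290. Check v ∈ {∞, 2, 3, 5, 7, 11, 13, 29, 31}.
v=13: a=13^0·(≡10), b=13^1·(≡11) mod 13; (10|13)=+1, (11|13)=-1; (−1)^{0·1·6}·(+1)^1·(-1)^0 = +1.
v=11: a=11^1·(≡3), b=11^1·(≡5) mod 11; (3|11)=+1, (5|11)=+1; (−1)^{1·1·5}·(+1)^1·(+1)^1 = -1.
v=7: a=7^-2·(≡6), b=7^0·(≡5) mod 7; (6|7)=-1, (5|7)=-1; (−1)^{-2·0·3}·(-1)^0·(-1)^-2 = +1.
v=31: a=31^2·(≡1), b=31^0·(≡29) mod 31; (1|31)=+1, (29|31)=-1; (−1)^{2·0·15}·(+1)^0·(-1)^2 = +1.
v=∞: -22 < 0 and 4290 > 0  ⇒  (a,b)_∞ = +1.
v=3: a=3^0·(≡2), b=3^5·(≡2) mod 3; (2|3)=-1, (2|3)=-1; (−1)^{0·5·1}·(-1)^5·(-1)^0 = -1.
v=2: v_2(a)=9, v_2(b)=-5; units ≡ 5, 1 (mod 8); ε·ε+αω+βω = 0·0+9·0+-5·1 ≡ 1  ⇒  (a,b)_2 = -1.
v=5: a=5^0·(≡2), b=5^-3·(≡2) mod 5; (2|5)=-1, (2|5)=-1; (−1)^{0·-3·2}·(-1)^-3·(-1)^0 = -1.
v=29: a=29^-2·(≡22), b=29^0·(≡11) mod 29; (22|29)=+1, (11|29)=-1; (−1)^{-2·0·14}·(+1)^0·(-1)^-2 = +1.
(-22, 4290 / ℚ) ramifies at {2, 3, 5, 11}: a division algebra.

[2, 3, 5, 11]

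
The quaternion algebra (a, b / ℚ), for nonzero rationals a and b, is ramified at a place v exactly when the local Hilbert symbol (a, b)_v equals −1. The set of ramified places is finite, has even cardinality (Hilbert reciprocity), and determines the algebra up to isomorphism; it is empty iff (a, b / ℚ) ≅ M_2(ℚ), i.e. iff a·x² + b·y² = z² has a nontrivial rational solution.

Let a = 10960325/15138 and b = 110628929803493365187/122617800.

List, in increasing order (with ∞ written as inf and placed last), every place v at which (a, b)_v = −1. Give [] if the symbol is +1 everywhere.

Mod squares: a ≡ 3034, b ≡ 479446. Check v ∈ {∞, 2, 3, 5, 7, 11, 17, 19, 29, 31, 37, 41}.
v=7: a=7^0·(≡3), b=7^4·(≡4) mod 7; (3|7)=-1, (4|7)=+1; (−1)^{0·4·3}·(-1)^4·(+1)^0 = +1.
v=41: a=41^1·(≡37), b=41^2·(≡8) mod 41; (37|41)=+1, (8|41)=+1; (−1)^{1·2·20}·(+1)^2·(+1)^1 = +1.
v=19: a=19^0·(≡3), b=19^1·(≡12) mod 19; (3|19)=-1, (12|19)=-1; (−1)^{0·1·9}·(-1)^1·(-1)^0 = -1.
v=3: a=3^-2·(≡1), b=3^-6·(≡1) mod 3; (1|3)=+1, (1|3)=+1; (−1)^{-2·-6·1}·(+1)^-6·(+1)^-2 = +1.
v=31: a=31^0·(≡12), b=31^1·(≡10) mod 31; (12|31)=-1, (10|31)=+1; (−1)^{0·1·15}·(-1)^1·(+1)^0 = -1.
v=5: a=5^2·(≡1), b=5^-2·(≡1) mod 5; (1|5)=+1, (1|5)=+1; (−1)^{2·-2·2}·(+1)^-2·(+1)^2 = +1.
v=2: v_2(a)=-1, v_2(b)=-3; units ≡ 5, 3 (mod 8); ε·ε+αω+βω = 0·1+-1·1+-3·1 ≡ 0  ⇒  (a,b)_2 = +1.
v=37: a=37^1·(≡8), b=37^3·(≡5) mod 37; (8|37)=-1, (5|37)=-1; (−1)^{1·3·18}·(-1)^3·(-1)^1 = +1.
v=17: a=17^2·(≡4), b=17^4·(≡6) mod 17; (4|17)=+1, (6|17)=-1; (−1)^{2·4·8}·(+1)^4·(-1)^2 = +1.
v=∞: 3034 > 0 and 479446 > 0  ⇒  (a,b)_∞ = +1.
v=29: a=29^-2·(≡2), b=29^-2·(≡2) mod 29; (2|29)=-1, (2|29)=-1; (−1)^{-2·-2·14}·(-1)^-2·(-1)^-2 = +1.
v=11: a=11^0·(≡1), b=11^1·(≡4) mod 11; (1|11)=+1, (4|11)=+1; (−1)^{0·1·5}·(+1)^1·(+1)^0 = +1.
(3034, 479446 / ℚ) ramifies at {19, 31}: a division algebra.

[19, 31]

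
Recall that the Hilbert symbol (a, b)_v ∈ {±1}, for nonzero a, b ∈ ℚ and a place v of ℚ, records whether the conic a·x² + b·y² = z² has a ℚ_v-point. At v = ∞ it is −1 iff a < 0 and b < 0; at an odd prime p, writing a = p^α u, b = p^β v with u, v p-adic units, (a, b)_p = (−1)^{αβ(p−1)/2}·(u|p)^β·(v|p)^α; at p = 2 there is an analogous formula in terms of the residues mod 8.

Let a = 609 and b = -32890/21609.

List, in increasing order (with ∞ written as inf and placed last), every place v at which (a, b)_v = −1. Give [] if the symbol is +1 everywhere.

(a, b) ≡ (609, -32890) mod (ℚ^×)²; places V = {2, 3, 5, 7, 11, 13, 23, 29, ∞}.
(a,b)_29: α=1, u≡21; β=0, v≡28 (mod 29); (21|29)=-1, (28|29)=+1; sign (−1)^0·-1^0·+1^1 = +1.
(a,b)_3: α=1, u≡2; β=-2, v≡2 (mod 3); (2|3)=-1, (2|3)=-1; sign (−1)^0·-1^-2·-1^1 = -1.
(a,b)_11: α=0, u≡4; β=1, v≡7 (mod 11); (4|11)=+1, (7|11)=-1; sign (−1)^0·+1^1·-1^0 = +1.
(a,b)_5: α=0, u≡4; β=1, v≡3 (mod 5); (4|5)=+1, (3|5)=-1; sign (−1)^0·+1^1·-1^0 = +1.
(a,b)_13: α=0, u≡11; β=1, v≡6 (mod 13); (11|13)=-1, (6|13)=-1; sign (−1)^0·-1^1·-1^0 = -1.
(a,b)_2: α=0, β=1; u≡1, v≡3 (mod 8); ε(u)ε(v)=0·1, αω(v)=0·1, βω(u)=1·0; sum ≡ 0  ⇒  +1.
(a,b)_∞: sgn(609)=+, sgn(-32890)=−, so +1.
(a,b)_23: α=0, u≡11; β=1, v≡15 (mod 23); (11|23)=-1, (15|23)=-1; sign (−1)^0·-1^1·-1^0 = -1.
(a,b)_7: α=1, u≡3; β=-4, v≡5 (mod 7); (3|7)=-1, (5|7)=-1; sign (−1)^0·-1^-4·-1^1 = -1.
Ram(609, -32890) = {3, 7, 13, 23}; no ℚ_3-point on the conic.

[3, 7, 13, 23]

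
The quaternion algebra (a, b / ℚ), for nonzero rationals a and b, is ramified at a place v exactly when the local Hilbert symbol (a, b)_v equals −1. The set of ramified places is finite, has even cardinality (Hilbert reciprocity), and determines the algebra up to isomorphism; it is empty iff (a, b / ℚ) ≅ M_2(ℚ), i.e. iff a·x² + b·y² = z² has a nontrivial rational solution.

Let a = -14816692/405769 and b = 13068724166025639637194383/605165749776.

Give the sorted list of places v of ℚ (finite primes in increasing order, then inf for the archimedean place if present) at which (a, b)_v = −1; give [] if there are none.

[2, 11, 13, 23, 29, 37]

(a, b) ≡ (-253, 2608463) mod (ℚ^×)²; places V = {2, 3, 7, 11, 13, 17, 23, 29, 37, ∞}.
(a,b)_17: α=0, u≡9; β=5, v≡5 (mod 17); (9|17)=+1, (5|17)=-1; sign (−1)^0·+1^5·-1^0 = +1.
(a,b)_11: α=5, u≡7; β=9, v≡2 (mod 11); (7|11)=-1, (2|11)=-1; sign (−1)^1·-1^9·-1^5 = -1.
(a,b)_∞: sgn(-253)=−, sgn(2608463)=+, so +1.
(a,b)_3: α=0, u≡2; β=-8, v≡2 (mod 3); (2|3)=-1, (2|3)=-1; sign (−1)^0·-1^-8·-1^0 = +1.
(a,b)_23: α=1, u≡1; β=4, v≡21 (mod 23); (1|23)=+1, (21|23)=-1; sign (−1)^0·+1^4·-1^1 = -1.
(a,b)_29: α=0, u≡17; β=1, v≡18 (mod 29); (17|29)=-1, (18|29)=-1; sign (−1)^0·-1^1·-1^0 = -1.
(a,b)_7: α=-4, u≡5; β=-8, v≡2 (mod 7); (5|7)=-1, (2|7)=+1; sign (−1)^0·-1^-8·+1^-4 = +1.
(a,b)_13: α=-2, u≡5; β=1, v≡1 (mod 13); (5|13)=-1, (1|13)=+1; sign (−1)^0·-1^1·+1^-2 = -1.
(a,b)_37: α=0, u≡19; β=1, v≡2 (mod 37); (19|37)=-1, (2|37)=-1; sign (−1)^0·-1^1·-1^0 = -1.
(a,b)_2: α=2, β=-4; u≡3, v≡7 (mod 8); ε(u)ε(v)=1·1, αω(v)=2·0, βω(u)=-4·1; sum ≡ 1  ⇒  -1.
(-253, 2608463 / ℚ) ramifies at {2, 11, 13, 23, 29, 37}: a division algebra.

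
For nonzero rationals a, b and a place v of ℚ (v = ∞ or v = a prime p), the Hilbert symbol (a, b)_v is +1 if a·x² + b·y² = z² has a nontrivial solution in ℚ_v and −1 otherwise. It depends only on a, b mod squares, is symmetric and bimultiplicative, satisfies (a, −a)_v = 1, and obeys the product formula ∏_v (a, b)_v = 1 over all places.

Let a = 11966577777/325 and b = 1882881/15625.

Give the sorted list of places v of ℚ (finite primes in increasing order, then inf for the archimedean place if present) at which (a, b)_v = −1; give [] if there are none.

[11, 13, 19, 29]

Mod squares: a ≡ 2915341, b ≡ 1729. Check v ∈ {∞, 2, 3, 5, 7, 11, 13, 19, 29, 37}.
v=19: a=19^1·(≡18), b=19^1·(≡2) mod 19; (18|19)=-1, (2|19)=-1; (−1)^{1·1·9}·(-1)^1·(-1)^1 = -1.
v=5: a=5^-2·(≡4), b=5^-6·(≡1) mod 5; (4|5)=+1, (1|5)=+1; (−1)^{-2·-6·2}·(+1)^-6·(+1)^-2 = +1.
v=37: a=37^1·(≡20), b=37^0·(≡9) mod 37; (20|37)=-1, (9|37)=+1; (−1)^{1·0·18}·(-1)^0·(+1)^1 = +1.
v=7: a=7^2·(≡2), b=7^1·(≡1) mod 7; (2|7)=+1, (1|7)=+1; (−1)^{2·1·3}·(+1)^1·(+1)^2 = +1.
v=∞: 2915341 > 0 and 1729 > 0  ⇒  (a,b)_∞ = +1.
v=29: a=29^1·(≡8), b=29^0·(≡10) mod 29; (8|29)=-1, (10|29)=-1; (−1)^{1·0·14}·(-1)^0·(-1)^1 = -1.
v=13: a=13^-1·(≡2), b=13^1·(≡9) mod 13; (2|13)=-1, (9|13)=+1; (−1)^{-1·1·6}·(-1)^1·(+1)^-1 = -1.
v=11: a=11^3·(≡8), b=11^2·(≡8) mod 11; (8|11)=-1, (8|11)=-1; (−1)^{3·2·5}·(-1)^2·(-1)^3 = -1.
v=3: a=3^2·(≡1), b=3^2·(≡1) mod 3; (1|3)=+1, (1|3)=+1; (−1)^{2·2·1}·(+1)^2·(+1)^2 = +1.
v=2: v_2(a)=0, v_2(b)=0; units ≡ 5, 1 (mod 8); ε·ε+αω+βω = 0·0+0·0+0·1 ≡ 0  ⇒  (a,b)_2 = +1.
|Ram(2915341, 1729)| = 4, even; anisotropic at {11, 13, 19, 29}.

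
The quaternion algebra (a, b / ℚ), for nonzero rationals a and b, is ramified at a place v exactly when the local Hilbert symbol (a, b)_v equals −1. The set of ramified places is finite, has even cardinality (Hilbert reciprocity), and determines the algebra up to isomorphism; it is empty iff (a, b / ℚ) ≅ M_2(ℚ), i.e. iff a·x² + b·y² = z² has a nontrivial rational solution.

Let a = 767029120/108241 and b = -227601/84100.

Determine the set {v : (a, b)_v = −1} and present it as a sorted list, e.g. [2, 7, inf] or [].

[2, 19]

Mod squares: a ≡ 41470, b ≡ -209. Check v ∈ {∞, 2, 3, 5, 7, 11, 13, 17, 19, 29, 47}.
v=29: a=29^1·(≡7), b=29^-2·(≡6) mod 29; (7|29)=+1, (6|29)=+1; (−1)^{1·-2·14}·(+1)^-2·(+1)^1 = +1.
v=11: a=11^1·(≡7), b=11^3·(≡1) mod 11; (7|11)=-1, (1|11)=+1; (−1)^{1·3·5}·(-1)^3·(+1)^1 = +1.
v=5: a=5^1·(≡4), b=5^-2·(≡1) mod 5; (4|5)=+1, (1|5)=+1; (−1)^{1·-2·2}·(+1)^-2·(+1)^1 = +1.
v=17: a=17^2·(≡3), b=17^0·(≡12) mod 17; (3|17)=-1, (12|17)=-1; (−1)^{2·0·8}·(-1)^0·(-1)^2 = +1.
v=2: v_2(a)=7, v_2(b)=-2; units ≡ 7, 7 (mod 8); ε·ε+αω+βω = 1·1+7·0+-2·0 ≡ 1  ⇒  (a,b)_2 = -1.
v=7: a=7^-2·(≡1), b=7^0·(≡2) mod 7; (1|7)=+1, (2|7)=+1; (−1)^{-2·0·3}·(+1)^0·(+1)^-2 = +1.
v=19: a=19^0·(≡3), b=19^1·(≡8) mod 19; (3|19)=-1, (8|19)=-1; (−1)^{0·1·9}·(-1)^1·(-1)^0 = -1.
v=47: a=47^-2·(≡12), b=47^0·(≡15) mod 47; (12|47)=+1, (15|47)=-1; (−1)^{-2·0·23}·(+1)^0·(-1)^-2 = +1.
v=∞: 41470 > 0 and -209 < 0  ⇒  (a,b)_∞ = +1.
v=13: a=13^1·(≡8), b=13^0·(≡1) mod 13; (8|13)=-1, (1|13)=+1; (−1)^{1·0·6}·(-1)^0·(+1)^1 = +1.
v=3: a=3^0·(≡1), b=3^2·(≡1) mod 3; (1|3)=+1, (1|3)=+1; (−1)^{0·2·1}·(+1)^2·(+1)^0 = +1.
(41470, -209 / ℚ) ramifies at {2, 19}: a division algebra.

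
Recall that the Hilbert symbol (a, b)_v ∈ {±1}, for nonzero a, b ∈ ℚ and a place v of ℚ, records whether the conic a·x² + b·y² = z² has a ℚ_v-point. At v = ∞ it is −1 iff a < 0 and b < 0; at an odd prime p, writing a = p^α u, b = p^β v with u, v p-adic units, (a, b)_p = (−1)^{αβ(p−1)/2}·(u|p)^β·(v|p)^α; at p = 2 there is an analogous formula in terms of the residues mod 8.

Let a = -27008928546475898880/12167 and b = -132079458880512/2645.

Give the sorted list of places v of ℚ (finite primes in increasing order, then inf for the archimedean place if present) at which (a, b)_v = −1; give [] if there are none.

Mod squares: a ≡ -953810, b ≡ -20735. Check v ∈ {∞, 2, 3, 5, 11, 13, 23, 29}.
v=11: a=11^5·(≡1), b=11^3·(≡6) mod 11; (1|11)=+1, (6|11)=-1; (−1)^{5·3·5}·(+1)^3·(-1)^5 = +1.
v=29: a=29^1·(≡20), b=29^1·(≡11) mod 29; (20|29)=+1, (11|29)=-1; (−1)^{1·1·14}·(+1)^1·(-1)^1 = -1.
v=13: a=13^7·(≡11), b=13^5·(≡9) mod 13; (11|13)=-1, (9|13)=+1; (−1)^{7·5·6}·(-1)^5·(+1)^7 = -1.
v=2: v_2(a)=11, v_2(b)=10; units ≡ 7, 1 (mod 8); ε·ε+αω+βω = 1·0+11·0+10·0 ≡ 0  ⇒  (a,b)_2 = +1.
v=3: a=3^2·(≡1), b=3^2·(≡1) mod 3; (1|3)=+1, (1|3)=+1; (−1)^{2·2·1}·(+1)^2·(+1)^2 = +1.
v=5: a=5^1·(≡2), b=5^-1·(≡2) mod 5; (2|5)=-1, (2|5)=-1; (−1)^{1·-1·2}·(-1)^-1·(-1)^1 = +1.
v=23: a=23^-3·(≡17), b=23^-2·(≡5) mod 23; (17|23)=-1, (5|23)=-1; (−1)^{-3·-2·11}·(-1)^-2·(-1)^-3 = -1.
v=∞: -953810 < 0 and -20735 < 0  ⇒  (a,b)_∞ = -1.
|Ram(-953810, -20735)| = 4, even; anisotropic at {13, 23, 29, ∞}.

[13, 23, 29, inf]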